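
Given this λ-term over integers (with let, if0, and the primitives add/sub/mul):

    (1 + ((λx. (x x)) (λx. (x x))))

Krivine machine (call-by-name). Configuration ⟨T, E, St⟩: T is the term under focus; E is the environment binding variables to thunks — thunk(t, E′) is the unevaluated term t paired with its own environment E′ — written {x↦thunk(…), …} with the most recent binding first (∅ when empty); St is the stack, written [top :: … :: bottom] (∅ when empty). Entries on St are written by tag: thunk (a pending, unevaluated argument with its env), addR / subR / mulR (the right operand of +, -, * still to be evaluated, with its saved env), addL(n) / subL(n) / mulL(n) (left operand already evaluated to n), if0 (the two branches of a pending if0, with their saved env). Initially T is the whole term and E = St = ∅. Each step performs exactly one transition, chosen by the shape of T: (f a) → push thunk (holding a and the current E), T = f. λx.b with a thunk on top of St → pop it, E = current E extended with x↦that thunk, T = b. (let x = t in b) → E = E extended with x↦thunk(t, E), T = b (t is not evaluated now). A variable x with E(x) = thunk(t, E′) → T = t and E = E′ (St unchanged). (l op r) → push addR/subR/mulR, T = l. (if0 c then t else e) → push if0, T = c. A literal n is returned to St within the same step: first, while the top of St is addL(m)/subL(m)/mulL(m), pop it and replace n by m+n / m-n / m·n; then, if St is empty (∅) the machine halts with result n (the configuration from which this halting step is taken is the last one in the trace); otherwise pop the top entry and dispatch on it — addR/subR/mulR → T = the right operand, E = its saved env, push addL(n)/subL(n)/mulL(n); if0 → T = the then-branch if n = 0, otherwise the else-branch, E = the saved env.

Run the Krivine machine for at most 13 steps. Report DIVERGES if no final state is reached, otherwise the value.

0. [T=(1 + ((λx. (x x)) (λx. (x x)))) | E=∅ | St=∅]
1. [T=1 | E=∅ | St=[addR]]
2. [T=((λx. (x x)) (λx. (x x))) | E=∅ | St=[addL(1)]]
3. [T=(λx. (x x)) | E=∅ | St=[thunk :: addL(1)]]
4. [T=(x x) | E={x↦thunk((λx. (x x)), ∅)} | St=[addL(1)]]
5. [T=x | E={x↦thunk((λx. (x x)), ∅)} | St=[thunk :: addL(1)]]
6. [T=(λx. (x x)) | E=∅ | St=[thunk :: addL(1)]]
7. [T=(x x) | E={x↦thunk(x, {x↦thunk((λx. (x x)), ∅)})} | St=[addL(1)]]
8. [T=x | E={x↦thunk(x, {x↦thunk((λx. (x x)), ∅)})} | St=[thunk :: addL(1)]]
9. [T=x | E={x↦thunk((λx. (x x)), ∅)} | St=[thunk :: addL(1)]]
10. [T=(λx. (x x)) | E=∅ | St=[thunk :: addL(1)]]
11. [T=(x x) | E={x↦thunk(x, {x↦thunk(x, {x↦thunk((λx. (x x)), ∅)})})} | St=[addL(1)]]
12. [T=x | E={x↦thunk(x, {x↦thunk(x, {x↦thunk((λx. (x x)), ∅)})})} | St=[thunk :: addL(1)]]
13. [T=x | E={x↦thunk(x, {x↦thunk((λx. (x x)), ∅)})} | St=[thunk :: addL(1)]]
→ 13 transitions taken and the configuration is still not final: no result within 13 steps

Answer: DIVERGES (no final state within 13 steps)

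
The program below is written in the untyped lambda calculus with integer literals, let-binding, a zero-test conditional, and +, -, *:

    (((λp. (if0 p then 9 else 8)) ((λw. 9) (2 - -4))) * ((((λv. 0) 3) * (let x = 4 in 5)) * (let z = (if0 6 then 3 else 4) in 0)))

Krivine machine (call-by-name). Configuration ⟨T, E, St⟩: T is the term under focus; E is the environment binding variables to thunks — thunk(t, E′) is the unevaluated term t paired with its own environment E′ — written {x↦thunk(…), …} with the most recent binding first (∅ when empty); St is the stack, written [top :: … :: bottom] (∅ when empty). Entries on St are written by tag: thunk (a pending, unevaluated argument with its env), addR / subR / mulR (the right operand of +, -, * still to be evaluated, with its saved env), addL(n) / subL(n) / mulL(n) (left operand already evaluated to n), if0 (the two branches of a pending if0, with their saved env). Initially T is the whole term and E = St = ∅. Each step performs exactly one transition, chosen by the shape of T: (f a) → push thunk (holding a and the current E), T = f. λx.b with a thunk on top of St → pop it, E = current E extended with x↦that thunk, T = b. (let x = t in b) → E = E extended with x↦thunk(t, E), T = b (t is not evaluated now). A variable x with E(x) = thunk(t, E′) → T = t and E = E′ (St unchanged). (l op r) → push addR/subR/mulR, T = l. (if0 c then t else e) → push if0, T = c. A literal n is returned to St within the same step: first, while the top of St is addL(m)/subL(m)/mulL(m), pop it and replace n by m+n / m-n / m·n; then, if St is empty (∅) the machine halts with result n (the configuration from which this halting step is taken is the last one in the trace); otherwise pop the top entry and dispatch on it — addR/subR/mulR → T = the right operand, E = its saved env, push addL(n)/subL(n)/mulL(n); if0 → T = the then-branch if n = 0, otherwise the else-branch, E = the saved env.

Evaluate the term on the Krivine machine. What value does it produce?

step 0: [T=(((λp. (if0 p then 9 else 8)) ((λw. 9) (2 - -4))) * ((((λv. 0) 3) * (let x = 4 in 5)) * (let z = (if0 6 then 3 else 4) in 0))) | E=∅ | St=∅]
step 1: [T=((λp. (if0 p then 9 else 8)) ((λw. 9) (2 - -4))) | E=∅ | St=[mulR]]
step 2: [T=(λp. (if0 p then 9 else 8)) | E=∅ | St=[thunk :: mulR]]
step 3: [T=(if0 p then 9 else 8) | E={p↦thunk(((λw. 9) (2 - -4)), ∅)} | St=[mulR]]
step 4: [T=p | E={p↦thunk(((λw. 9) (2 - -4)), ∅)} | St=[if0 :: mulR]]
step 5: [T=((λw. 9) (2 - -4)) | E=∅ | St=[if0 :: mulR]]
step 6: [T=(λw. 9) | E=∅ | St=[thunk :: if0 :: mulR]]
step 7: [T=9 | E={w↦thunk((2 - -4), ∅)} | St=[if0 :: mulR]]
step 8: [T=8 | E={p↦thunk(((λw. 9) (2 - -4)), ∅)} | St=[mulR]]
step 9: [T=((((λv. 0) 3) * (let x = 4 in 5)) * (let z = (if0 6 then 3 else 4) in 0)) | E=∅ | St=[mulL(8)]]
step 10: [T=(((λv. 0) 3) * (let x = 4 in 5)) | E=∅ | St=[mulR :: mulL(8)]]
step 11: [T=((λv. 0) 3) | E=∅ | St=[mulR :: mulR :: mulL(8)]]
step 12: [T=(λv. 0) | E=∅ | St=[thunk :: mulR :: mulR :: mulL(8)]]
step 13: [T=0 | E={v↦thunk(3, ∅)} | St=[mulR :: mulR :: mulL(8)]]
step 14: [T=(let x = 4 in 5) | E=∅ | St=[mulL(0) :: mulR :: mulL(8)]]
step 15: [T=5 | E={x↦thunk(4, ∅)} | St=[mulL(0) :: mulR :: mulL(8)]]
step 16: [T=(let z = (if0 6 then 3 else 4) in 0) | E=∅ | St=[mulL(0) :: mulL(8)]]
step 17: [T=0 | E={z↦thunk((if0 6 then 3 else 4), ∅)} | St=[mulL(0) :: mulL(8)]]
→ final value 0

Answer: 0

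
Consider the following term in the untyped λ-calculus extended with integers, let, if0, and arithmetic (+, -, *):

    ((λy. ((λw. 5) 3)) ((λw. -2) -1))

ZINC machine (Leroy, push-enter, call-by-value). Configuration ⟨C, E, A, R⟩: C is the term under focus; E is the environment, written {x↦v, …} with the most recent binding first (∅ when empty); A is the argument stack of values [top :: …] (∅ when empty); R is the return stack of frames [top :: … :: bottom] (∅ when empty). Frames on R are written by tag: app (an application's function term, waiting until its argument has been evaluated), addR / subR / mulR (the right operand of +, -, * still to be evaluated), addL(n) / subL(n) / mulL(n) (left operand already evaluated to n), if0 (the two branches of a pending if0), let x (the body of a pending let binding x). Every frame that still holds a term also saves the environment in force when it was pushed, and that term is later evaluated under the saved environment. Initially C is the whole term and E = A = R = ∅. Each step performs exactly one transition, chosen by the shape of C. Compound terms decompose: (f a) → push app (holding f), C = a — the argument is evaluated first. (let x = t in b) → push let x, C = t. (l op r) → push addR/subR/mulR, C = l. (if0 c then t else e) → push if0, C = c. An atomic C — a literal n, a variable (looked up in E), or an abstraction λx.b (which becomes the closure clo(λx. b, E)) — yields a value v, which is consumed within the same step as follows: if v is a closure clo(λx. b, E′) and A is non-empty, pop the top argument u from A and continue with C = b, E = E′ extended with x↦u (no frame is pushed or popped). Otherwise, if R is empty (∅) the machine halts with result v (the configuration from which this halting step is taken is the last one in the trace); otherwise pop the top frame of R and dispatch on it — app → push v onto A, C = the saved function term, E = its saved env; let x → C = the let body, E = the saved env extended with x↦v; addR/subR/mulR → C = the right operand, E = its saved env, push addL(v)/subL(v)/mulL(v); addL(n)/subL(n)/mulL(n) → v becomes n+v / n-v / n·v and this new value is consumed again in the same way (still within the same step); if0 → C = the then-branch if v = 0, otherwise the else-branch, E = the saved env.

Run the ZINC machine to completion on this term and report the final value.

0. <C=((λy. ((λw. 5) 3)) ((λw. -2) -1)), E=∅, A=∅, R=∅>
1. <C=((λw. -2) -1), E=∅, A=∅, R=[app]>
2. <C=-1, E=∅, A=∅, R=[app :: app]>
3. <C=(λw. -2), E=∅, A=[-1], R=[app]>
4. <C=-2, E={w↦-1}, A=∅, R=[app]>
5. <C=(λy. ((λw. 5) 3)), E=∅, A=[-2], R=∅>
6. <C=((λw. 5) 3), E={y↦-2}, A=∅, R=∅>
7. <C=3, E={y↦-2}, A=∅, R=[app]>
8. <C=(λw. 5), E={y↦-2}, A=[3], R=∅>
9. <C=5, E={w↦3, y↦-2}, A=∅, R=∅>
→ final value 5

Answer: 5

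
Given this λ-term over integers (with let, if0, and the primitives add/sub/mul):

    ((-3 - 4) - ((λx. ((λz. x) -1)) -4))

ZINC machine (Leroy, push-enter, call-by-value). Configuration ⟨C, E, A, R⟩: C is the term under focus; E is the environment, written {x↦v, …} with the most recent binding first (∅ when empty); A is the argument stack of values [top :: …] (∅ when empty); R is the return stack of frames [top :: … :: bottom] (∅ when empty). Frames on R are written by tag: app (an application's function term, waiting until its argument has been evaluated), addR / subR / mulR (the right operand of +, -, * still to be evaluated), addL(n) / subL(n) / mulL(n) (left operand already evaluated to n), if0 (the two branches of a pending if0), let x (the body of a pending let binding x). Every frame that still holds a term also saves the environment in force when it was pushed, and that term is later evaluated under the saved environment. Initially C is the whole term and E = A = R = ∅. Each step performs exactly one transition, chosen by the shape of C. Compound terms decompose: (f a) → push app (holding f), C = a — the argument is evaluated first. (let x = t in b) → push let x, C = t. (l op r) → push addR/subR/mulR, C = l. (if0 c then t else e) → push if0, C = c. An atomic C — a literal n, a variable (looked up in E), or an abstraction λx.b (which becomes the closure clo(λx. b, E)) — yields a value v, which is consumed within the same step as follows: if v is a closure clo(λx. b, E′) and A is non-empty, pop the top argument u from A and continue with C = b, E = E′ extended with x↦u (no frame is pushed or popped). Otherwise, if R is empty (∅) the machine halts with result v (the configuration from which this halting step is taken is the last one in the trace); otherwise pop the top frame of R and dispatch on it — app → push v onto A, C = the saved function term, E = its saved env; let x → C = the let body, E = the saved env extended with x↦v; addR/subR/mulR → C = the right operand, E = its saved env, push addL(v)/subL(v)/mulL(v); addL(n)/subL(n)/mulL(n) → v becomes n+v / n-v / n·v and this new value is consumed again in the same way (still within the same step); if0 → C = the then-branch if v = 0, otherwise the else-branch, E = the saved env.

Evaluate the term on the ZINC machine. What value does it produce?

Answer: -3

Derivation:
t=0: <C=((-3 - 4) - ((λx. ((λz. x) -1)) -4)), E=∅, A=∅, R=∅>
t=1: <C=(-3 - 4), E=∅, A=∅, R=[subR]>
t=2: <C=-3, E=∅, A=∅, R=[subR :: subR]>
t=3: <C=4, E=∅, A=∅, R=[subL(-3) :: subR]>
t=4: <C=((λx. ((λz. x) -1)) -4), E=∅, A=∅, R=[subL(-7)]>
t=5: <C=-4, E=∅, A=∅, R=[app :: subL(-7)]>
t=6: <C=(λx. ((λz. x) -1)), E=∅, A=[-4], R=[subL(-7)]>
t=7: <C=((λz. x) -1), E={x↦-4}, A=∅, R=[subL(-7)]>
t=8: <C=-1, E={x↦-4}, A=∅, R=[app :: subL(-7)]>
t=9: <C=(λz. x), E={x↦-4}, A=[-1], R=[subL(-7)]>
t=10: <C=x, E={z↦-1, x↦-4}, A=∅, R=[subL(-7)]>
→ final value -3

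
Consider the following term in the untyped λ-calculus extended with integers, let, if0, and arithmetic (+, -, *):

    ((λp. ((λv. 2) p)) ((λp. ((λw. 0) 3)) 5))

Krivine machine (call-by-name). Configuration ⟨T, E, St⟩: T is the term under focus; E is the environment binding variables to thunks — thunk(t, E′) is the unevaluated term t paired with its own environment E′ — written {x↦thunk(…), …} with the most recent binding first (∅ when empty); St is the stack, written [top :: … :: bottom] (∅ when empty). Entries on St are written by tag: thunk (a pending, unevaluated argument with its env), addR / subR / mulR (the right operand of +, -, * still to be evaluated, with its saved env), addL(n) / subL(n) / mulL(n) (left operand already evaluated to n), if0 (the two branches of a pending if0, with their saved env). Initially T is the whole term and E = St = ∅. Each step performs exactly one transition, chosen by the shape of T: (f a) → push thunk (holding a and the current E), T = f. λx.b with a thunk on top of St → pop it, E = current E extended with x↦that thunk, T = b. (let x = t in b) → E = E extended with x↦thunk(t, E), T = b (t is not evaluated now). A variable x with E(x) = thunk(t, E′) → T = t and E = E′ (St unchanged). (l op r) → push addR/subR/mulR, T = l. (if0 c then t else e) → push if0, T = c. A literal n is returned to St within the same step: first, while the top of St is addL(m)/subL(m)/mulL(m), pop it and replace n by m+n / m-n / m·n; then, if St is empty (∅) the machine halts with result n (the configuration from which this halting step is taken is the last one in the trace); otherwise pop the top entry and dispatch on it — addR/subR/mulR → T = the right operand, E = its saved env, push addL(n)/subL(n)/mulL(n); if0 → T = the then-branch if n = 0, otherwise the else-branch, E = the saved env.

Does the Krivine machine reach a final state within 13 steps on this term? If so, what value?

t=0: <T=((λp. ((λv. 2) p)) ((λp. ((λw. 0) 3)) 5)), E=∅, St=∅>
t=1: <T=(λp. ((λv. 2) p)), E=∅, St=[thunk]>
t=2: <T=((λv. 2) p), E={p↦thunk(((λp. ((λw. 0) 3)) 5), ∅)}, St=∅>
t=3: <T=(λv. 2), E={p↦thunk(((λp. ((λw. 0) 3)) 5), ∅)}, St=[thunk]>
t=4: <T=2, E={v↦thunk(p, {p↦thunk(((λp. ((λw. 0) 3)) 5), ∅)}), p↦thunk(((λp. ((λw. 0) 3)) 5), ∅)}, St=∅>
→ final value 2

Answer: 2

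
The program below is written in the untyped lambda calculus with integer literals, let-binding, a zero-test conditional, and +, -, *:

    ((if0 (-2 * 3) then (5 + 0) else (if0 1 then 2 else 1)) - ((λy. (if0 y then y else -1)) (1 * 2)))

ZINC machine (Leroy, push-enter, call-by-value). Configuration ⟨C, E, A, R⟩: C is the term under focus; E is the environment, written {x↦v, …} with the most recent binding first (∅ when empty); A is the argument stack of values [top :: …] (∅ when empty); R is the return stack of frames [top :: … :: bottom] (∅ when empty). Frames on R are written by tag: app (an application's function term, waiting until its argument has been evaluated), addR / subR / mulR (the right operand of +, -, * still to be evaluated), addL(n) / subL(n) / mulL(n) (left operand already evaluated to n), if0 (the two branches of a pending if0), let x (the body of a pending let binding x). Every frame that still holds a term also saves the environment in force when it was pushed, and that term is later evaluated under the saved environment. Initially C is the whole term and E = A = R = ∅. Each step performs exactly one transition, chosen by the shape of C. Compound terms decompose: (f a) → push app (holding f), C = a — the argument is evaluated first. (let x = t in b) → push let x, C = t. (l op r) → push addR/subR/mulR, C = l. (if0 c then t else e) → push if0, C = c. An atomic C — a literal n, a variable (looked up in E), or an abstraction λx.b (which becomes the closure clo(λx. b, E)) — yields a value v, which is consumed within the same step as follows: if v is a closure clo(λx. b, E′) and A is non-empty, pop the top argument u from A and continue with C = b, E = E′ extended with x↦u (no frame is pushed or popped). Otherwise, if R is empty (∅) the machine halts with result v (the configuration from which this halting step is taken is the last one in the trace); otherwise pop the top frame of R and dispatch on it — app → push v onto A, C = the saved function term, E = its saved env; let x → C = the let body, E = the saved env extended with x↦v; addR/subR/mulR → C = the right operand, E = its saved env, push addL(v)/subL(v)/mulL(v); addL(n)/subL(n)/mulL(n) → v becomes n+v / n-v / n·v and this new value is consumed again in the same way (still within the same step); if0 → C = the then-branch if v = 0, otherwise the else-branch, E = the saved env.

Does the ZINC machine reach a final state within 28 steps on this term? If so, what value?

step 0: <C=((if0 (-2 * 3) then (5 + 0) else (if0 1 then 2 else 1)) - ((λy. (if0 y then y else -1)) (1 * 2))), E=∅, A=∅, R=∅>
step 1: <C=(if0 (-2 * 3) then (5 + 0) else (if0 1 then 2 else 1)), E=∅, A=∅, R=[subR]>
step 2: <C=(-2 * 3), E=∅, A=∅, R=[if0 :: subR]>
step 3: <C=-2, E=∅, A=∅, R=[mulR :: if0 :: subR]>
step 4: <C=3, E=∅, A=∅, R=[mulL(-2) :: if0 :: subR]>
step 5: <C=(if0 1 then 2 else 1), E=∅, A=∅, R=[subR]>
step 6: <C=1, E=∅, A=∅, R=[if0 :: subR]>
step 7: <C=1, E=∅, A=∅, R=[subR]>
step 8: <C=((λy. (if0 y then y else -1)) (1 * 2)), E=∅, A=∅, R=[subL(1)]>
step 9: <C=(1 * 2), E=∅, A=∅, R=[app :: subL(1)]>
step 10: <C=1, E=∅, A=∅, R=[mulR :: app :: subL(1)]>
step 11: <C=2, E=∅, A=∅, R=[mulL(1) :: app :: subL(1)]>
step 12: <C=(λy. (if0 y then y else -1)), E=∅, A=[2], R=[subL(1)]>
step 13: <C=(if0 y then y else -1), E={y↦2}, A=∅, R=[subL(1)]>
step 14: <C=y, E={y↦2}, A=∅, R=[if0 :: subL(1)]>
step 15: <C=-1, E={y↦2}, A=∅, R=[subL(1)]>
→ final value 2

Answer: 2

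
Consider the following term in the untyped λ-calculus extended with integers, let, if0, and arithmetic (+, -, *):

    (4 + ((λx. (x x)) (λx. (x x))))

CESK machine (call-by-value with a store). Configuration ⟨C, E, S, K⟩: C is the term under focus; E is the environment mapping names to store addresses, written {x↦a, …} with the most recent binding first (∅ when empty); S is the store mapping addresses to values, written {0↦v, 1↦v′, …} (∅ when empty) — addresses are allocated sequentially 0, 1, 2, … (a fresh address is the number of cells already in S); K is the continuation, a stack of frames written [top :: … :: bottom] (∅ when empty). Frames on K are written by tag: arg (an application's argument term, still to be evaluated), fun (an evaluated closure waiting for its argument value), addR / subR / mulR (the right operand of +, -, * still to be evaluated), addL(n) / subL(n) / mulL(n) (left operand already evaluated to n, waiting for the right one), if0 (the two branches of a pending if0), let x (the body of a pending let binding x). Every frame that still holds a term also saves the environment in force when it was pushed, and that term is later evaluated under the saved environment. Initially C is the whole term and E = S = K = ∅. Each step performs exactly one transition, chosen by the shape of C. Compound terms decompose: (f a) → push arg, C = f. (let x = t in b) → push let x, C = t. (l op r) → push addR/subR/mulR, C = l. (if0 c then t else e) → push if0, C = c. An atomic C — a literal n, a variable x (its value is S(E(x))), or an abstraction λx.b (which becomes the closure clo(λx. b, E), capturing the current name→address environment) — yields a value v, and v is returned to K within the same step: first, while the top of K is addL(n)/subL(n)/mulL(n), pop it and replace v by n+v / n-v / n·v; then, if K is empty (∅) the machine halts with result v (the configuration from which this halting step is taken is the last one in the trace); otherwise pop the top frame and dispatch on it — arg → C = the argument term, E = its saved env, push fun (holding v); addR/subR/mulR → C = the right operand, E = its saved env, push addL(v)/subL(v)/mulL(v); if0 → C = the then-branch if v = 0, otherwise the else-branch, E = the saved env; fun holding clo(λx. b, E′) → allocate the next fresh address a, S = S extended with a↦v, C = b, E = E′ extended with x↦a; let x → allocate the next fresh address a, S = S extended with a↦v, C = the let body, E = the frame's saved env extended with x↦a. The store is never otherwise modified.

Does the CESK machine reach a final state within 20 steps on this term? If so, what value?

Answer: DIVERGES (no final state within 20 steps)

Derivation:
0. ⟨C=(4 + ((λx. (x x)) (λx. (x x)))); E=∅; S=∅; K=∅⟩
1. ⟨C=4; E=∅; S=∅; K=[addR]⟩
2. ⟨C=((λx. (x x)) (λx. (x x))); E=∅; S=∅; K=[addL(4)]⟩
3. ⟨C=(λx. (x x)); E=∅; S=∅; K=[arg :: addL(4)]⟩
4. ⟨C=(λx. (x x)); E=∅; S=∅; K=[fun :: addL(4)]⟩
5. ⟨C=(x x); E={x↦0}; S={0↦clo(λx. (x x), ∅)}; K=[addL(4)]⟩
6. ⟨C=x; E={x↦0}; S={0↦clo(λx. (x x), ∅)}; K=[arg :: addL(4)]⟩
7. ⟨C=x; E={x↦0}; S={0↦clo(λx. (x x), ∅)}; K=[fun :: addL(4)]⟩
8. ⟨C=(x x); E={x↦1}; S={0↦clo(λx. (x x), ∅), 1↦clo(λx. (x x), ∅)}; K=[addL(4)]⟩
9. ⟨C=x; E={x↦1}; S={0↦clo(λx. (x x), ∅), 1↦clo(λx. (x x), ∅)}; K=[arg :: addL(4)]⟩
10. ⟨C=x; E={x↦1}; S={0↦clo(λx. (x x), ∅), 1↦clo(λx. (x x), ∅)}; K=[fun :: addL(4)]⟩
11. ⟨C=(x x); E={x↦2}; S={0↦clo(λx. (x x), ∅), 1↦clo(λx. (x x), ∅), 2↦clo(λx. (x x), ∅)}; K=[addL(4)]⟩
12. ⟨C=x; E={x↦2}; S={0↦clo(λx. (x x), ∅), 1↦clo(λx. (x x), ∅), 2↦clo(λx. (x x), ∅)}; K=[arg :: addL(4)]⟩
13. ⟨C=x; E={x↦2}; S={0↦clo(λx. (x x), ∅), 1↦clo(λx. (x x), ∅), 2↦clo(λx. (x x), ∅)}; K=[fun :: addL(4)]⟩
14. ⟨C=(x x); E={x↦3}; S={0↦clo(λx. (x x), ∅), 1↦clo(λx. (x x), ∅), 2↦clo(λx. (x x), ∅), 3↦clo(λx. (x x), ∅)}; K=[addL(4)]⟩
15. ⟨C=x; E={x↦3}; S={0↦clo(λx. (x x), ∅), 1↦clo(λx. (x x), ∅), 2↦clo(λx. (x x), ∅), 3↦clo(λx. (x x), ∅)}; K=[arg :: addL(4)]⟩
16. ⟨C=x; E={x↦3}; S={0↦clo(λx. (x x), ∅), 1↦clo(λx. (x x), ∅), 2↦clo(λx. (x x), ∅), 3↦clo(λx. (x x), ∅)}; K=[fun :: addL(4)]⟩
17. ⟨C=(x x); E={x↦4}; S={0↦clo(λx. (x x), ∅), 1↦clo(λx. (x x), ∅), 2↦clo(λx. (x x), ∅), 3↦clo(λx. (x x), ∅), 4↦clo(λx. (x x), ∅)}; K=[addL(4)]⟩
18. ⟨C=x; E={x↦4}; S={0↦clo(λx. (x x), ∅), 1↦clo(λx. (x x), ∅), 2↦clo(λx. (x x), ∅), 3↦clo(λx. (x x), ∅), 4↦clo(λx. (x x), ∅)}; K=[arg :: addL(4)]⟩
19. ⟨C=x; E={x↦4}; S={0↦clo(λx. (x x), ∅), 1↦clo(λx. (x x), ∅), 2↦clo(λx. (x x), ∅), 3↦clo(λx. (x x), ∅), 4↦clo(λx. (x x), ∅)}; K=[fun :: addL(4)]⟩
20. ⟨C=(x x); E={x↦5}; S={0↦clo(λx. (x x), ∅), 1↦clo(λx. (x x), ∅), 2↦clo(λx. (x x), ∅), 3↦clo(λx. (x x), ∅), 4↦clo(λx. (x x), ∅), 5↦clo(λx. (x x), ∅)}; K=[addL(4)]⟩
→ 20 transitions taken and the configuration is still not final: no result within 20 steps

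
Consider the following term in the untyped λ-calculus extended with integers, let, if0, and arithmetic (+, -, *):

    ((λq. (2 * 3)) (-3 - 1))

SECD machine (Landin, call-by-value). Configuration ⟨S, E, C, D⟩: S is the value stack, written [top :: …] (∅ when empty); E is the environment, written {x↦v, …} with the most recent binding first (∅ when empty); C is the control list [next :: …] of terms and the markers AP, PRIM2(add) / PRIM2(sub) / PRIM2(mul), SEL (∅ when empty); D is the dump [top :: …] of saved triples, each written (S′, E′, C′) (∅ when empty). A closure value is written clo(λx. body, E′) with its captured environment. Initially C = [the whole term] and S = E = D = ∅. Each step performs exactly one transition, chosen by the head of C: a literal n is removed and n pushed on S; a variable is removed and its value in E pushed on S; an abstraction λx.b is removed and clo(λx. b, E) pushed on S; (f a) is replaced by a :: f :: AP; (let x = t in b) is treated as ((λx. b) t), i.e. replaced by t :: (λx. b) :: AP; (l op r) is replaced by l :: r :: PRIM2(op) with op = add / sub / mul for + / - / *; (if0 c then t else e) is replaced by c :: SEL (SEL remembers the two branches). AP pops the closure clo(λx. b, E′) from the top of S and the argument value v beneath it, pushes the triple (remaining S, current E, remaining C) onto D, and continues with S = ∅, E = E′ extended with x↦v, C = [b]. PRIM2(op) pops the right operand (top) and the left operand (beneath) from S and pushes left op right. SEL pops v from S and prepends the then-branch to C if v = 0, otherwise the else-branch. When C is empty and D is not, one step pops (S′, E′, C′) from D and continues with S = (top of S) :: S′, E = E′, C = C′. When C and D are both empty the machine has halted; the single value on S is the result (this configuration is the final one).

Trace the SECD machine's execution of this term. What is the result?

[0] [S=∅ | E=∅ | C=[((λq. (2 * 3)) (-3 - 1))] | D=∅]
[1] [S=∅ | E=∅ | C=[(-3 - 1) :: (λq. (2 * 3)) :: AP] | D=∅]
[2] [S=∅ | E=∅ | C=[-3 :: 1 :: PRIM2(sub) :: (λq. (2 * 3)) :: AP] | D=∅]
[3] [S=[-3] | E=∅ | C=[1 :: PRIM2(sub) :: (λq. (2 * 3)) :: AP] | D=∅]
[4] [S=[1 :: -3] | E=∅ | C=[PRIM2(sub) :: (λq. (2 * 3)) :: AP] | D=∅]
[5] [S=[-4] | E=∅ | C=[(λq. (2 * 3)) :: AP] | D=∅]
[6] [S=[clo(λq. (2 * 3), ∅) :: -4] | E=∅ | C=[AP] | D=∅]
[7] [S=∅ | E={q↦-4} | C=[(2 * 3)] | D=[(∅, ∅, ∅)]]
[8] [S=∅ | E={q↦-4} | C=[2 :: 3 :: PRIM2(mul)] | D=[(∅, ∅, ∅)]]
[9] [S=[2] | E={q↦-4} | C=[3 :: PRIM2(mul)] | D=[(∅, ∅, ∅)]]
[10] [S=[3 :: 2] | E={q↦-4} | C=[PRIM2(mul)] | D=[(∅, ∅, ∅)]]
[11] [S=[6] | E={q↦-4} | C=∅ | D=[(∅, ∅, ∅)]]
[12] [S=[6] | E=∅ | C=∅ | D=∅]
→ final value 6

Answer: 6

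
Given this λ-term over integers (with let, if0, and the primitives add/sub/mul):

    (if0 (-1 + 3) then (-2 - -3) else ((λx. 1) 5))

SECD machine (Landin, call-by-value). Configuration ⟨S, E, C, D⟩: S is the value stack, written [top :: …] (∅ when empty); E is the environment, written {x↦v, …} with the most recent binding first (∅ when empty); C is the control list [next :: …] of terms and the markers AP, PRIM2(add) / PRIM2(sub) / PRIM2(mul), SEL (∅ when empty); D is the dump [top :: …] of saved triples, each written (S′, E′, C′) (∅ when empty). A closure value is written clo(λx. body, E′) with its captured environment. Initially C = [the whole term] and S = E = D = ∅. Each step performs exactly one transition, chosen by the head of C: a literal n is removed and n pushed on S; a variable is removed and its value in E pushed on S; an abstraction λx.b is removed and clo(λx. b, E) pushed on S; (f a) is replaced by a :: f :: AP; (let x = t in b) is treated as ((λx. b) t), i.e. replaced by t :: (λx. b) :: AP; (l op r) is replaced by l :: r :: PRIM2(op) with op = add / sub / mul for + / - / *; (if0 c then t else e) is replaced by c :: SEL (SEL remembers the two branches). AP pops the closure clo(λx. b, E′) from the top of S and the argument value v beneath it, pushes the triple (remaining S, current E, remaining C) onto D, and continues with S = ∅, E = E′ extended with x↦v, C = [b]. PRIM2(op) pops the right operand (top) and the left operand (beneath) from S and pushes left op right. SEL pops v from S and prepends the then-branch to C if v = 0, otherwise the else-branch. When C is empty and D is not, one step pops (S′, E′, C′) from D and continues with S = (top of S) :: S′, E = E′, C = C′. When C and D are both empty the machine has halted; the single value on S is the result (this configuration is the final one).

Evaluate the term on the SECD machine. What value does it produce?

0. ⟨S=∅; E=∅; C=[(if0 (-1 + 3) then (-2 - -3) else ((λx. 1) 5))]; D=∅⟩
1. ⟨S=∅; E=∅; C=[(-1 + 3) :: SEL]; D=∅⟩
2. ⟨S=∅; E=∅; C=[-1 :: 3 :: PRIM2(add) :: SEL]; D=∅⟩
3. ⟨S=[-1]; E=∅; C=[3 :: PRIM2(add) :: SEL]; D=∅⟩
4. ⟨S=[3 :: -1]; E=∅; C=[PRIM2(add) :: SEL]; D=∅⟩
5. ⟨S=[2]; E=∅; C=[SEL]; D=∅⟩
6. ⟨S=∅; E=∅; C=[((λx. 1) 5)]; D=∅⟩
7. ⟨S=∅; E=∅; C=[5 :: (λx. 1) :: AP]; D=∅⟩
8. ⟨S=[5]; E=∅; C=[(λx. 1) :: AP]; D=∅⟩
9. ⟨S=[clo(λx. 1, ∅) :: 5]; E=∅; C=[AP]; D=∅⟩
10. ⟨S=∅; E={x↦5}; C=[1]; D=[(∅, ∅, ∅)]⟩
11. ⟨S=[1]; E={x↦5}; C=∅; D=[(∅, ∅, ∅)]⟩
12. ⟨S=[1]; E=∅; C=∅; D=∅⟩
→ final value 1

Answer: 1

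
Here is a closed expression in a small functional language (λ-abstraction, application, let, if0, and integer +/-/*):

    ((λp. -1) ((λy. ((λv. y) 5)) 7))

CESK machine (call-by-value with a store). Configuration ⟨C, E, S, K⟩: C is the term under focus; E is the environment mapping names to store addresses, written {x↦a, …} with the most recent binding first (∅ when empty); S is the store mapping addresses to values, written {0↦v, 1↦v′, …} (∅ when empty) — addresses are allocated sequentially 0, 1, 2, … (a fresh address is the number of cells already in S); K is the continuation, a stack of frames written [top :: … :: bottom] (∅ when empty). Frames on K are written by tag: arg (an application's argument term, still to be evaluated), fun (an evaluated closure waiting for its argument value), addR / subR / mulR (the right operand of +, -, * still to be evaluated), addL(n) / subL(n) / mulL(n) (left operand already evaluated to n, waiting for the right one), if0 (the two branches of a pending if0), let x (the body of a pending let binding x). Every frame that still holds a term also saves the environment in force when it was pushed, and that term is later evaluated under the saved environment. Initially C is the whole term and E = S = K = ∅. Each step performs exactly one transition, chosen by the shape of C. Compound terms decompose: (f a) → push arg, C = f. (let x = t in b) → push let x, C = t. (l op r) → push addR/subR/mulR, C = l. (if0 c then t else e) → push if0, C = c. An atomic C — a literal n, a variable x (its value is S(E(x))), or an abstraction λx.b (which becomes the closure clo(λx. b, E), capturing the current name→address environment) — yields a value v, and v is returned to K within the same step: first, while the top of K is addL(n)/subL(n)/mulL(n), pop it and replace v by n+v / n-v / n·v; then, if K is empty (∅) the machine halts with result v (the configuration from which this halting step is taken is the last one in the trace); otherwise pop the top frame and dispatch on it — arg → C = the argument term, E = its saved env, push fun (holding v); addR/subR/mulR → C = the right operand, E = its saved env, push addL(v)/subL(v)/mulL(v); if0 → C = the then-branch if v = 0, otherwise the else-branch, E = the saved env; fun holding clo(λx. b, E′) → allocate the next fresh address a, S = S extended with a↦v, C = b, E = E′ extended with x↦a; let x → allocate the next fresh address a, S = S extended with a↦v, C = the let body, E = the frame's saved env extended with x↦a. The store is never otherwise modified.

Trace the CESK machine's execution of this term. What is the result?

0. [C=((λp. -1) ((λy. ((λv. y) 5)) 7)) | E=∅ | S=∅ | K=∅]
1. [C=(λp. -1) | E=∅ | S=∅ | K=[arg]]
2. [C=((λy. ((λv. y) 5)) 7) | E=∅ | S=∅ | K=[fun]]
3. [C=(λy. ((λv. y) 5)) | E=∅ | S=∅ | K=[arg :: fun]]
4. [C=7 | E=∅ | S=∅ | K=[fun :: fun]]
5. [C=((λv. y) 5) | E={y↦0} | S={0↦7} | K=[fun]]
6. [C=(λv. y) | E={y↦0} | S={0↦7} | K=[arg :: fun]]
7. [C=5 | E={y↦0} | S={0↦7} | K=[fun :: fun]]
8. [C=y | E={v↦1, y↦0} | S={0↦7, 1↦5} | K=[fun]]
9. [C=-1 | E={p↦2} | S={0↦7, 1↦5, 2↦7} | K=∅]
→ final value -1

Answer: -1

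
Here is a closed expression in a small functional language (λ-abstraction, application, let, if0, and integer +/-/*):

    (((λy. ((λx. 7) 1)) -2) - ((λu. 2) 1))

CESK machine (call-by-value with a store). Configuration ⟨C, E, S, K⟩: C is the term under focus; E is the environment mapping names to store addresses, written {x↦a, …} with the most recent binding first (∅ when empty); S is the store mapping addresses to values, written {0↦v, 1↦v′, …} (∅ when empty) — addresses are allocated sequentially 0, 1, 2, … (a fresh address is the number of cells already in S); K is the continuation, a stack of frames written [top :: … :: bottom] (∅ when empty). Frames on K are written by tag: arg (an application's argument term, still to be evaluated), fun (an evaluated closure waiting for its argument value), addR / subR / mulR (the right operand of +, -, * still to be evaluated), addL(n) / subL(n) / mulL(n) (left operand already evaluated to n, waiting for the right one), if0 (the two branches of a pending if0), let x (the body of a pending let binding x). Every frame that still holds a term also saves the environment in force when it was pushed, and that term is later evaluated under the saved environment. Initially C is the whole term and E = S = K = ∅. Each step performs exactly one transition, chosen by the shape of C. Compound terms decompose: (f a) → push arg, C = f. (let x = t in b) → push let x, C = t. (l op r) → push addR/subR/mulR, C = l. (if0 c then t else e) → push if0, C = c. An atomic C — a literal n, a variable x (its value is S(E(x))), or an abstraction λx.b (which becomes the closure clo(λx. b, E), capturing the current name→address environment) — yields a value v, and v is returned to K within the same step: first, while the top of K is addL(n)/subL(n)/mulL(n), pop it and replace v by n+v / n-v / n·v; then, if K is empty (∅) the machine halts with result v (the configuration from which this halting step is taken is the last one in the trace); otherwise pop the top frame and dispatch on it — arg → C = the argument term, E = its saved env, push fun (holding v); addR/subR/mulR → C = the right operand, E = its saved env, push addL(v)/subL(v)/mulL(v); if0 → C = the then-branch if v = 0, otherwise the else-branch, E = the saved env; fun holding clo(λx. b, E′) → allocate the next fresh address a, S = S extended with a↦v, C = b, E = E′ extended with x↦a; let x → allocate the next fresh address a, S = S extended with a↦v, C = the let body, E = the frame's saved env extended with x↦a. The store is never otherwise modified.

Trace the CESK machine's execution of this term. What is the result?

[0] <C=(((λy. ((λx. 7) 1)) -2) - ((λu. 2) 1)), E=∅, S=∅, K=∅>
[1] <C=((λy. ((λx. 7) 1)) -2), E=∅, S=∅, K=[subR]>
[2] <C=(λy. ((λx. 7) 1)), E=∅, S=∅, K=[arg :: subR]>
[3] <C=-2, E=∅, S=∅, K=[fun :: subR]>
[4] <C=((λx. 7) 1), E={y↦0}, S={0↦-2}, K=[subR]>
[5] <C=(λx. 7), E={y↦0}, S={0↦-2}, K=[arg :: subR]>
[6] <C=1, E={y↦0}, S={0↦-2}, K=[fun :: subR]>
[7] <C=7, E={x↦1, y↦0}, S={0↦-2, 1↦1}, K=[subR]>
[8] <C=((λu. 2) 1), E=∅, S={0↦-2, 1↦1}, K=[subL(7)]>
[9] <C=(λu. 2), E=∅, S={0↦-2, 1↦1}, K=[arg :: subL(7)]>
[10] <C=1, E=∅, S={0↦-2, 1↦1}, K=[fun :: subL(7)]>
[11] <C=2, E={u↦2}, S={0↦-2, 1↦1, 2↦1}, K=[subL(7)]>
→ final value 5

Answer: 5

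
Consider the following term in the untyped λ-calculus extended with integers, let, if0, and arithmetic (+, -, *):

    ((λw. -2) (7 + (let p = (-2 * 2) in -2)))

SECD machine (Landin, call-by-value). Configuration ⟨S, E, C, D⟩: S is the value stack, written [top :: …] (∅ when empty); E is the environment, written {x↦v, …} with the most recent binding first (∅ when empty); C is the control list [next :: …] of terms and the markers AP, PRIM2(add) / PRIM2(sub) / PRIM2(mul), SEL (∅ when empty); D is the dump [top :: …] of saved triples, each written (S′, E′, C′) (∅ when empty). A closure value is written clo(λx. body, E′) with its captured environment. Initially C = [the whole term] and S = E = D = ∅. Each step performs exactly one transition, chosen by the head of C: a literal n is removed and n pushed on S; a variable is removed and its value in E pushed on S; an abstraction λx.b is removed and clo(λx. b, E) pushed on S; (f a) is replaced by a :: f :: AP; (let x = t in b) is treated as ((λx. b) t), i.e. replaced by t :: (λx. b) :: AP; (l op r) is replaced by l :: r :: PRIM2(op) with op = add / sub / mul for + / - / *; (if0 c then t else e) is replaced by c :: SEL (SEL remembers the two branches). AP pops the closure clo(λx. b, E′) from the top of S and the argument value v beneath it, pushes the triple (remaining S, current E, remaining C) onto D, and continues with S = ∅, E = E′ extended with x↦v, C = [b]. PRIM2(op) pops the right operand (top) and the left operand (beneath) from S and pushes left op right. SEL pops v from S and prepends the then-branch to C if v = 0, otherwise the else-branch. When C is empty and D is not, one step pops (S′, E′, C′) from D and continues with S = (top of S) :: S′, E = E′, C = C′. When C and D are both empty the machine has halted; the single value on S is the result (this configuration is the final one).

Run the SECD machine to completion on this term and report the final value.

0. [S=∅ | E=∅ | C=[((λw. -2) (7 + (let p = (-2 * 2) in -2)))] | D=∅]
1. [S=∅ | E=∅ | C=[(7 + (let p = (-2 * 2) in -2)) :: (λw. -2) :: AP] | D=∅]
2. [S=∅ | E=∅ | C=[7 :: (let p = (-2 * 2) in -2) :: PRIM2(add) :: (λw. -2) :: AP] | D=∅]
3. [S=[7] | E=∅ | C=[(let p = (-2 * 2) in -2) :: PRIM2(add) :: (λw. -2) :: AP] | D=∅]
4. [S=[7] | E=∅ | C=[(-2 * 2) :: (λp. -2) :: AP :: PRIM2(add) :: (λw. -2) :: AP] | D=∅]
5. [S=[7] | E=∅ | C=[-2 :: 2 :: PRIM2(mul) :: (λp. -2) :: AP :: PRIM2(add) :: (λw. -2) :: AP] | D=∅]
6. [S=[-2 :: 7] | E=∅ | C=[2 :: PRIM2(mul) :: (λp. -2) :: AP :: PRIM2(add) :: (λw. -2) :: AP] | D=∅]
7. [S=[2 :: -2 :: 7] | E=∅ | C=[PRIM2(mul) :: (λp. -2) :: AP :: PRIM2(add) :: (λw. -2) :: AP] | D=∅]
8. [S=[-4 :: 7] | E=∅ | C=[(λp. -2) :: AP :: PRIM2(add) :: (λw. -2) :: AP] | D=∅]
9. [S=[clo(λp. -2, ∅) :: -4 :: 7] | E=∅ | C=[AP :: PRIM2(add) :: (λw. -2) :: AP] | D=∅]
10. [S=∅ | E={p↦-4} | C=[-2] | D=[([7], ∅, [PRIM2(add) :: (λw. -2) :: AP])]]
11. [S=[-2] | E={p↦-4} | C=∅ | D=[([7], ∅, [PRIM2(add) :: (λw. -2) :: AP])]]
12. [S=[-2 :: 7] | E=∅ | C=[PRIM2(add) :: (λw. -2) :: AP] | D=∅]
13. [S=[5] | E=∅ | C=[(λw. -2) :: AP] | D=∅]
14. [S=[clo(λw. -2, ∅) :: 5] | E=∅ | C=[AP] | D=∅]
15. [S=∅ | E={w↦5} | C=[-2] | D=[(∅, ∅, ∅)]]
16. [S=[-2] | E={w↦5} | C=∅ | D=[(∅, ∅, ∅)]]
17. [S=[-2] | E=∅ | C=∅ | D=∅]
→ final value -2

Answer: -2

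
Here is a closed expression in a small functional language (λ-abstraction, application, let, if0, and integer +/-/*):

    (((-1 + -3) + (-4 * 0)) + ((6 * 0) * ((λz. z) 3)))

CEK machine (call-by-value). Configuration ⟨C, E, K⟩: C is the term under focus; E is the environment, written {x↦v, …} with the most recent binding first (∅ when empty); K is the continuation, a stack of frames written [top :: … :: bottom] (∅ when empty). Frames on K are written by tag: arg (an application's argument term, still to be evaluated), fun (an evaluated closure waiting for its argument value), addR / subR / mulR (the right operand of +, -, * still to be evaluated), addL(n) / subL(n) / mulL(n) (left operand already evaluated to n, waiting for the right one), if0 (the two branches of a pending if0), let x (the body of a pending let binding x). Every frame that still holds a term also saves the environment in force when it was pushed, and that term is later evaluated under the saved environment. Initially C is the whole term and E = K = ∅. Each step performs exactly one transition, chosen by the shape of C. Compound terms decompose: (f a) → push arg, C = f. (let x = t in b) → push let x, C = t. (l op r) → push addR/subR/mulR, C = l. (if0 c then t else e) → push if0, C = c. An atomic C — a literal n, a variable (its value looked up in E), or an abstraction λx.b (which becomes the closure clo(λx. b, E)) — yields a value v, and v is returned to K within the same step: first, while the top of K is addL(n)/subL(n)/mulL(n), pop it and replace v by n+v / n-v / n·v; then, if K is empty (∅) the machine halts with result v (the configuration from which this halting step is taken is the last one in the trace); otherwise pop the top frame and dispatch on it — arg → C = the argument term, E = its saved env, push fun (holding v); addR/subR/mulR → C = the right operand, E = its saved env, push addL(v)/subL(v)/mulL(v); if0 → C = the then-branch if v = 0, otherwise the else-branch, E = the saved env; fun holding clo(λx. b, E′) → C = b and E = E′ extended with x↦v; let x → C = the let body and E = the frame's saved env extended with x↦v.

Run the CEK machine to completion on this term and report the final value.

Answer: -4

Derivation:
[0] <C=(((-1 + -3) + (-4 * 0)) + ((6 * 0) * ((λz. z) 3))), E=∅, K=∅>
[1] <C=((-1 + -3) + (-4 * 0)), E=∅, K=[addR]>
[2] <C=(-1 + -3), E=∅, K=[addR :: addR]>
[3] <C=-1, E=∅, K=[addR :: addR :: addR]>
[4] <C=-3, E=∅, K=[addL(-1) :: addR :: addR]>
[5] <C=(-4 * 0), E=∅, K=[addL(-4) :: addR]>
[6] <C=-4, E=∅, K=[mulR :: addL(-4) :: addR]>
[7] <C=0, E=∅, K=[mulL(-4) :: addL(-4) :: addR]>
[8] <C=((6 * 0) * ((λz. z) 3)), E=∅, K=[addL(-4)]>
[9] <C=(6 * 0), E=∅, K=[mulR :: addL(-4)]>
[10] <C=6, E=∅, K=[mulR :: mulR :: addL(-4)]>
[11] <C=0, E=∅, K=[mulL(6) :: mulR :: addL(-4)]>
[12] <C=((λz. z) 3), E=∅, K=[mulL(0) :: addL(-4)]>
[13] <C=(λz. z), E=∅, K=[arg :: mulL(0) :: addL(-4)]>
[14] <C=3, E=∅, K=[fun :: mulL(0) :: addL(-4)]>
[15] <C=z, E={z↦3}, K=[mulL(0) :: addL(-4)]>
→ final value -4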